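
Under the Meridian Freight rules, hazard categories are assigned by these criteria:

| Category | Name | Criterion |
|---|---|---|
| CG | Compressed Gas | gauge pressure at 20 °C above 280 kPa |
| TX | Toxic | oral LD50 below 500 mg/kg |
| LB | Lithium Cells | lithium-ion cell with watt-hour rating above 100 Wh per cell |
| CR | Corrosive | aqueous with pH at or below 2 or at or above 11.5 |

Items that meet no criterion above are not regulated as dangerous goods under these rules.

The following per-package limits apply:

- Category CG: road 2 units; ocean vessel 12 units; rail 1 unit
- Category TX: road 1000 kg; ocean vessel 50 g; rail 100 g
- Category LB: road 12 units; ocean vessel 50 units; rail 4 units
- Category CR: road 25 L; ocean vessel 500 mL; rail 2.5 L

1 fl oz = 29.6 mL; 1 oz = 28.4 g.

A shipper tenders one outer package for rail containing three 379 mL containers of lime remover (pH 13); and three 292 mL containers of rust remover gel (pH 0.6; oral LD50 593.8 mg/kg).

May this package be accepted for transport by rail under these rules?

Yes

With pH 13 (≥ 11.5), the lime remover falls in Category CR.
Rust remover gel: pH 0.6 ≤ 2 → Category CR (Corrosive).
Total Category CR: (three 379 mL containers = 1.137 L) + (three 292 mL containers = 876 mL) = 2.013 L.
2.013 L ≤ 2.5 L (rail limit, Category CR) — within limit.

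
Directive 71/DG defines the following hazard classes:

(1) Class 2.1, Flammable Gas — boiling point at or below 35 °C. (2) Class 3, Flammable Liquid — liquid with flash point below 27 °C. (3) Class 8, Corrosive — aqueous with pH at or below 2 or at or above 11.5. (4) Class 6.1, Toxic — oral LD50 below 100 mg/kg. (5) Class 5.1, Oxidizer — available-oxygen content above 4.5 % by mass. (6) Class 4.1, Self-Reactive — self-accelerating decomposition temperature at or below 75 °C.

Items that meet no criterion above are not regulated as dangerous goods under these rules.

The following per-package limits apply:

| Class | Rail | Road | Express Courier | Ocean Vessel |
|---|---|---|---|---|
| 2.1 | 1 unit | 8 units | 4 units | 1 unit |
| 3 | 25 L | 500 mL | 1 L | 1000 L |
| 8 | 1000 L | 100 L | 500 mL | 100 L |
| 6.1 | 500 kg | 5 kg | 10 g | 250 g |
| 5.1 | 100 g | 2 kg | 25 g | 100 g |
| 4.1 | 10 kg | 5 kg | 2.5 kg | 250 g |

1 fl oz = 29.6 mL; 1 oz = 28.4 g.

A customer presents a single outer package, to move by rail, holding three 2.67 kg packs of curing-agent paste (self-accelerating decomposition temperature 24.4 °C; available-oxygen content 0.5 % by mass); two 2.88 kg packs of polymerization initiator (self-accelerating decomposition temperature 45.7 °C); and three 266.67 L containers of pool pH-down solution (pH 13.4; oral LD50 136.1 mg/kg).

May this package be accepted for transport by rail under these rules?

No

With self-accelerating decomposition temperature 24.4 °C (≤ 75 °C), the curing-agent paste falls in Class 4.1.
With self-accelerating decomposition temperature 45.7 °C (≤ 75 °C), the polymerization initiator falls in Class 4.1.
Pool pH-down solution: pH 13.4 ≥ 11.5 → Class 8 (Corrosive).
Total Class 4.1: (three 2.67 kg packs = 8.01 kg) + (two 2.88 kg packs = 5.76 kg) = 13.77 kg.
13.77 kg exceeds the rail limit of 10 kg for Class 4.1.
Class 8 quantity: three 266.67 L containers = 800.01 L.
800.01 L ≤ 1000 L (rail limit, Class 8) — within limit.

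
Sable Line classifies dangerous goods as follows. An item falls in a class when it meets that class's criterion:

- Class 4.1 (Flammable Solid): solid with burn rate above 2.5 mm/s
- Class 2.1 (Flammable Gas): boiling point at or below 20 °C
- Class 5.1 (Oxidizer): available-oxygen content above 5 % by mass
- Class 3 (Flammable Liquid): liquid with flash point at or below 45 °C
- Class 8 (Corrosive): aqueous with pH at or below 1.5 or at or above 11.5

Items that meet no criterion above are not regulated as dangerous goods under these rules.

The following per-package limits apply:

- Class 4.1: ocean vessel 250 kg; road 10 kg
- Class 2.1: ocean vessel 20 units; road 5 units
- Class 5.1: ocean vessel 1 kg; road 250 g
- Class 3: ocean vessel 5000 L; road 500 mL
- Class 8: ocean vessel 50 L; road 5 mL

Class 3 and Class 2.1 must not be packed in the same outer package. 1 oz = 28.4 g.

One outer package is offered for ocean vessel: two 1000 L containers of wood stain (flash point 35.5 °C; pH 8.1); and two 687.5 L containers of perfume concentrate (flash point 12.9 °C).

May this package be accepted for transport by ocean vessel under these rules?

The wood stain has flash point 35.5 °C, which is ≤ 45 °C, so it is Class 3 (Flammable Liquid).
The perfume concentrate has flash point 12.9 °C, which is ≤ 45 °C, so it is Class 3 (Flammable Liquid).
Class 3 net quantity: (two 1000 L containers = 2000 L) + (two 687.5 L containers = 1375 L) = 3375 L.
3375 L is within the ocean vessel limit of 5000 L for Class 3.

Yes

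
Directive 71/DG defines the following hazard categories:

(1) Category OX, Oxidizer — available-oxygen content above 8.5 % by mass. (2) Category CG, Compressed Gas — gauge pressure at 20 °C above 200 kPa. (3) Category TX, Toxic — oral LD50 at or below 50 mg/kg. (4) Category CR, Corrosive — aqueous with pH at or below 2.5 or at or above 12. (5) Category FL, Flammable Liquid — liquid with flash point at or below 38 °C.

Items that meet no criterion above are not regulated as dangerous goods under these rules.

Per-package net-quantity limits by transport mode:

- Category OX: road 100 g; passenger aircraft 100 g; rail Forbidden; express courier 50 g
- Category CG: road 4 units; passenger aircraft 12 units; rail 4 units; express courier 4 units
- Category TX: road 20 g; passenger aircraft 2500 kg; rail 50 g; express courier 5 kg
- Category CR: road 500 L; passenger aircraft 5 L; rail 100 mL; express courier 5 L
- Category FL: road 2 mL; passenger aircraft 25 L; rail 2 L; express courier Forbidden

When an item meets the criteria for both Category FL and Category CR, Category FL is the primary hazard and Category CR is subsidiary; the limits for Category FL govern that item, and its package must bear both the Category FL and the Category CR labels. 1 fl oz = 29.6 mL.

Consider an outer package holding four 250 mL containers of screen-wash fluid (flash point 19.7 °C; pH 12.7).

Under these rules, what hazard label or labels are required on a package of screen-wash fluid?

With flash point 19.7 °C (≤ 38 °C), the screen-wash fluid falls in Category FL.
pH 12.7 meets the Category CR criterion (Corrosive), so the screen-wash fluid is Category CR.
By the precedence rule Category FL is primary and Category CR is subsidiary, and that rule requires both labels on the package.

Category CR and FL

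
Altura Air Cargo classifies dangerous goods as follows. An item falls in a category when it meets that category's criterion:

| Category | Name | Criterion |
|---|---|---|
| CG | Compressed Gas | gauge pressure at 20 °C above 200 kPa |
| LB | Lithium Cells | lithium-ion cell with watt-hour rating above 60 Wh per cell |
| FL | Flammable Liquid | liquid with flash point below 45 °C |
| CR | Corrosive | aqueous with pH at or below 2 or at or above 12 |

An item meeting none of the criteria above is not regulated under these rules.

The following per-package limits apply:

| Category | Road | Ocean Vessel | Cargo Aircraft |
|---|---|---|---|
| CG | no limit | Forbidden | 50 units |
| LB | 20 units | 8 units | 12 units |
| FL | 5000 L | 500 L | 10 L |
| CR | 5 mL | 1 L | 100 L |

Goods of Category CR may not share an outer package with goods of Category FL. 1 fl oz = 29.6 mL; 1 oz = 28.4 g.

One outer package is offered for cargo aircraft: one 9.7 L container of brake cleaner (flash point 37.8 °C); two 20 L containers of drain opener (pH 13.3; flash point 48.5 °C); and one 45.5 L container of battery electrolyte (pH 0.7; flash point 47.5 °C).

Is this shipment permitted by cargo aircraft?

No

With flash point 37.8 °C (< 45 °C), the brake cleaner falls in Category FL.
Drain opener: pH 13.3 ≥ 12 → Category CR (Corrosive).
Battery electrolyte: pH 0.7 ≤ 2 → Category CR (Corrosive).
Category CR net quantity: (two 20 L containers = 40 L) + 45.5 L = 85.5 L.
That is within the Category CR cargo aircraft limit of 100 L.
Category FL quantity: 9.7 L.
9.7 L is within the cargo aircraft limit of 10 L for Category FL.
Category CR and Category FL may not share an outer package.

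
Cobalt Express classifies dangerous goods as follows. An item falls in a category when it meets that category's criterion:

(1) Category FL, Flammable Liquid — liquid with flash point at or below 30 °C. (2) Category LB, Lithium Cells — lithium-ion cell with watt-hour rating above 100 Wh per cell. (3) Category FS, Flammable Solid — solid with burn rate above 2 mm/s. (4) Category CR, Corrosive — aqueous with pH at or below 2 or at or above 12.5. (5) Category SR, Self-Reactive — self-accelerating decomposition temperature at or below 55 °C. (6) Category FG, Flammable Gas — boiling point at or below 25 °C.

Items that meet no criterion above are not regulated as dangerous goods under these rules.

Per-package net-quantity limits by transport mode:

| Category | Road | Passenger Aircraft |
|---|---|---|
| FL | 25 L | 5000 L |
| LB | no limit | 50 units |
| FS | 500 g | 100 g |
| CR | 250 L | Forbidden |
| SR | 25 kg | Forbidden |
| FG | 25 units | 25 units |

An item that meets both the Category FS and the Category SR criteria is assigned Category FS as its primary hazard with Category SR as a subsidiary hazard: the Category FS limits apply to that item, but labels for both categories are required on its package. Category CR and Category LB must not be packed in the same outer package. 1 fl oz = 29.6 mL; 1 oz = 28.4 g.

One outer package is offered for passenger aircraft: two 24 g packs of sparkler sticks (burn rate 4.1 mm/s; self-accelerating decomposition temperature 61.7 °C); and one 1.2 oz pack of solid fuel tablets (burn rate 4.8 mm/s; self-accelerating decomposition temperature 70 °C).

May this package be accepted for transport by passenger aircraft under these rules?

Burn rate 4.1 mm/s meets the Category FS criterion (Flammable Solid), so the sparkler sticks are Category FS.
Burn rate 4.8 mm/s meets the Category FS criterion (Flammable Solid), so the solid fuel tablets are Category FS.
Category FS net quantity: (two 24 g packs = 48 g) + (one 1.2 oz pack = 34.08 g) = 82.08 g.
82.08 g ≤ 100 g (passenger aircraft limit, Category FS) — within limit.

Yes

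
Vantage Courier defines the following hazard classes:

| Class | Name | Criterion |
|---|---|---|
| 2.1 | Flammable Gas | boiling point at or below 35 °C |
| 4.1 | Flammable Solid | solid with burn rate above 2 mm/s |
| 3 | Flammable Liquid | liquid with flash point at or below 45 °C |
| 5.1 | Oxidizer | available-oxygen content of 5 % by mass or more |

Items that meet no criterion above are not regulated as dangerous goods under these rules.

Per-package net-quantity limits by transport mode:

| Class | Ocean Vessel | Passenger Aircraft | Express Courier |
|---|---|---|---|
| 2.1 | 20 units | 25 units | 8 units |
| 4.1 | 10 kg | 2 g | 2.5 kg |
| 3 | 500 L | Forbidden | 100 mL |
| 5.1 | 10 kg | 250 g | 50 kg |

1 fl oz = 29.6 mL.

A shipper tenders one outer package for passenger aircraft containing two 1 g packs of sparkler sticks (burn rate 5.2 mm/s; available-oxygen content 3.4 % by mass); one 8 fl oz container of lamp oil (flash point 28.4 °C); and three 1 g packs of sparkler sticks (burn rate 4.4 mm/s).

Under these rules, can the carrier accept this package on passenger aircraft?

No

The sparkler sticks have burn rate 5.2 mm/s, which is > 2 mm/s, so they are Class 4.1 (Flammable Solid).
The lamp oil has flash point 28.4 °C, which is ≤ 45 °C, so it is Class 3 (Flammable Liquid).
The sparkler sticks have burn rate 4.4 mm/s, which is > 2 mm/s, so they are Class 4.1 (Flammable Solid).
Total Class 4.1: (two 1 g packs = 2 g) + (three 1 g packs = 3 g) = 5 g.
5 g > 2 g (passenger aircraft limit, Class 4.1) — over the limit.
Class 3 quantity: one 8 fl oz container = 236.8 mL.
By passenger aircraft, Class 3 is Forbidden regardless of quantity.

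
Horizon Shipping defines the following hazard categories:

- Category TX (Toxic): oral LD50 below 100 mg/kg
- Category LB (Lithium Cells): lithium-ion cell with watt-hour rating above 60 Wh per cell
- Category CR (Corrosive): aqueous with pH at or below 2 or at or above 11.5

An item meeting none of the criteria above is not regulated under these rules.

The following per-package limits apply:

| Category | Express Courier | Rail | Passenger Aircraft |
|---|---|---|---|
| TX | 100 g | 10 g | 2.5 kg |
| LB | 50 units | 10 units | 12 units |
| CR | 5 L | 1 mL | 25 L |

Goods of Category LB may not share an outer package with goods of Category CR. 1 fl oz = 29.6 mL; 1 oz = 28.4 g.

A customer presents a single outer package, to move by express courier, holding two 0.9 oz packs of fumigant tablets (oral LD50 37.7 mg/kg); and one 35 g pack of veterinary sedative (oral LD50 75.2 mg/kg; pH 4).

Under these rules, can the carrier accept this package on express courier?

Yes

Oral LD50 37.7 mg/kg meets the Category TX criterion (Toxic), so the fumigant tablets are Category TX.
The veterinary sedative has oral LD50 75.2 mg/kg, which is < 100 mg/kg, so it is Category TX (Toxic).
Total Category TX: (two 0.9 oz packs = 51.12 g) + 35 g = 86.12 g.
86.12 g is within the express courier limit of 100 g for Category TX.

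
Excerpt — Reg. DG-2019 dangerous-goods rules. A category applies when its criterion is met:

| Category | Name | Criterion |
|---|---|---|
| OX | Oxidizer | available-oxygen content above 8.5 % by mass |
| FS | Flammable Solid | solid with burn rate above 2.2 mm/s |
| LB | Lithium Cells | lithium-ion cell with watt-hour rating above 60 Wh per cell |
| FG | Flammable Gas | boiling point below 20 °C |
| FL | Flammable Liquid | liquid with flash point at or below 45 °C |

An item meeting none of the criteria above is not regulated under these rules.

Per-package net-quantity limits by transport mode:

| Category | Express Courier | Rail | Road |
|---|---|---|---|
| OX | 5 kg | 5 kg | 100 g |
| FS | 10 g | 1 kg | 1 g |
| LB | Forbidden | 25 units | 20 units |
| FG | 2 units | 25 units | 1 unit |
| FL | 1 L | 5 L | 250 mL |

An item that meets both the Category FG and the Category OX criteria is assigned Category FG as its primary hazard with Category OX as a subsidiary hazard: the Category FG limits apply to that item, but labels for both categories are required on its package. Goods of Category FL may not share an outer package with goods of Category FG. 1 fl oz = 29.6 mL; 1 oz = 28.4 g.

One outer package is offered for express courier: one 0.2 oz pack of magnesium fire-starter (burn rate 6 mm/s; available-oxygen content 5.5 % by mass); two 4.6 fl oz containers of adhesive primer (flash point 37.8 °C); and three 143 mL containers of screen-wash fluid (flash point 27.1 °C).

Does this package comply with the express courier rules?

With burn rate 6 mm/s (> 2.2 mm/s), the magnesium fire-starter falls in Category FS.
Flash point 37.8 °C meets the Category FL criterion (Flammable Liquid), so the adhesive primer is Category FL.
Flash point 27.1 °C meets the Category FL criterion (Flammable Liquid), so the screen-wash fluid is Category FL.
Category FL net quantity: (two 4.6 fl oz containers = 272.32 mL) + (three 143 mL containers = 429 mL) = 701.32 mL.
701.32 mL is within the express courier limit of 1 L for Category FL.
Category FS quantity: one 0.2 oz pack = 5.68 g.
That is within the Category FS express courier limit of 10 g.
The segregation rule (Category FL with Category FG) does not apply to Category FL with Category FS.
Every hazard category is within its express courier limit and no segregation rule is violated.

Yes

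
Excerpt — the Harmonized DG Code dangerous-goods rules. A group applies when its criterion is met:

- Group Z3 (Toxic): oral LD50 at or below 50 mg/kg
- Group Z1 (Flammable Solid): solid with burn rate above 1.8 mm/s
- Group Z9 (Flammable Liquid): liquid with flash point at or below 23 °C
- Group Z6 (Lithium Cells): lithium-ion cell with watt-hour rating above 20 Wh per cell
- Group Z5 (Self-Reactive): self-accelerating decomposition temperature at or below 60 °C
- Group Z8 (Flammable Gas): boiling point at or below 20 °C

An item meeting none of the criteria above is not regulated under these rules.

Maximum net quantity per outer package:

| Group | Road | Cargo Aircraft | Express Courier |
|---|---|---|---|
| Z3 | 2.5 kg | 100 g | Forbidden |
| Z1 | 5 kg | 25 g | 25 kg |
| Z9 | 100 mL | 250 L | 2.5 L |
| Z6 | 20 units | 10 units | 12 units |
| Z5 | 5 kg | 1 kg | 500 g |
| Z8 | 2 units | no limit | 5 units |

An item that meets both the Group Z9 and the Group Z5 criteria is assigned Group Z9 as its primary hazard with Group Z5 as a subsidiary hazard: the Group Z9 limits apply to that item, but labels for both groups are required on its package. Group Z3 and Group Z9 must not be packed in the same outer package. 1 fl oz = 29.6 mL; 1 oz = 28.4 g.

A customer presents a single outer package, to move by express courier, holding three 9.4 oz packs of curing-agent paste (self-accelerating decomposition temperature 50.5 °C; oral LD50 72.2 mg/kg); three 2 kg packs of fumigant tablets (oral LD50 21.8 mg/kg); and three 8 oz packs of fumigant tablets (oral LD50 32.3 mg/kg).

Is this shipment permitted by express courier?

No

With self-accelerating decomposition temperature 50.5 °C (≤ 60 °C), the curing-agent paste falls in Group Z5.
Oral LD50 21.8 mg/kg meets the Group Z3 criterion (Toxic), so the fumigant tablets are Group Z3.
With oral LD50 32.3 mg/kg (≤ 50 mg/kg), the fumigant tablets fall in Group Z3.
Group Z3 net quantity: (three 2 kg packs = 6 kg) + (three 8 oz packs = 681.6 g) = 6681.6 g.
Group Z3 is Forbidden by express courier.
Group Z5 quantity: three 9.4 oz packs = 800.88 g.
800.88 g exceeds the express courier limit of 500 g for Group Z5.
The segregation rule (Group Z3 with Group Z9) does not apply to Group Z3 with Group Z5.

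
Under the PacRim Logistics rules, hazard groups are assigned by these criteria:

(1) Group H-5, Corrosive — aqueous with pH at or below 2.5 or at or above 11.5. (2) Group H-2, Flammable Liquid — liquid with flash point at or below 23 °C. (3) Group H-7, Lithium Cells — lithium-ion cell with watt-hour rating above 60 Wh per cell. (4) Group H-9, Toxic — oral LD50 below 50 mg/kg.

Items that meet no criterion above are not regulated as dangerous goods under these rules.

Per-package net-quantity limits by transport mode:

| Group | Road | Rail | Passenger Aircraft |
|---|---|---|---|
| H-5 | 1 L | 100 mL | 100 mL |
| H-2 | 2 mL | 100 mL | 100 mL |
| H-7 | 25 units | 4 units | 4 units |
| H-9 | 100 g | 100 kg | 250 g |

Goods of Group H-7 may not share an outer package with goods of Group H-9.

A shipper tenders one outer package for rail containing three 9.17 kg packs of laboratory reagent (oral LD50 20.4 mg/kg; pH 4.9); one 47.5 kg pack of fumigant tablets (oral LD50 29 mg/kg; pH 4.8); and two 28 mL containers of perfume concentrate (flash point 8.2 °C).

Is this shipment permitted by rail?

Laboratory reagent: oral LD50 20.4 mg/kg < 50 mg/kg → Group H-9 (Toxic).
The fumigant tablets have oral LD50 29 mg/kg, which is < 50 mg/kg, so they are Group H-9 (Toxic).
Flash point 8.2 °C meets the Group H-2 criterion (Flammable Liquid), so the perfume concentrate is Group H-2.
Group H-2 quantity: two 28 mL containers = 56 mL.
56 mL ≤ 100 mL (rail limit, Group H-2) — within limit.
Group H-9 net quantity: (three 9.17 kg packs = 27.51 kg) + 47.5 kg = 75.01 kg.
75.01 kg ≤ 100 kg (rail limit, Group H-9) — within limit.
The segregation rule (Group H-7 with Group H-9) does not apply to Group H-2 with Group H-9.
Every hazard group is within its rail limit and no segregation rule is violated.

Yes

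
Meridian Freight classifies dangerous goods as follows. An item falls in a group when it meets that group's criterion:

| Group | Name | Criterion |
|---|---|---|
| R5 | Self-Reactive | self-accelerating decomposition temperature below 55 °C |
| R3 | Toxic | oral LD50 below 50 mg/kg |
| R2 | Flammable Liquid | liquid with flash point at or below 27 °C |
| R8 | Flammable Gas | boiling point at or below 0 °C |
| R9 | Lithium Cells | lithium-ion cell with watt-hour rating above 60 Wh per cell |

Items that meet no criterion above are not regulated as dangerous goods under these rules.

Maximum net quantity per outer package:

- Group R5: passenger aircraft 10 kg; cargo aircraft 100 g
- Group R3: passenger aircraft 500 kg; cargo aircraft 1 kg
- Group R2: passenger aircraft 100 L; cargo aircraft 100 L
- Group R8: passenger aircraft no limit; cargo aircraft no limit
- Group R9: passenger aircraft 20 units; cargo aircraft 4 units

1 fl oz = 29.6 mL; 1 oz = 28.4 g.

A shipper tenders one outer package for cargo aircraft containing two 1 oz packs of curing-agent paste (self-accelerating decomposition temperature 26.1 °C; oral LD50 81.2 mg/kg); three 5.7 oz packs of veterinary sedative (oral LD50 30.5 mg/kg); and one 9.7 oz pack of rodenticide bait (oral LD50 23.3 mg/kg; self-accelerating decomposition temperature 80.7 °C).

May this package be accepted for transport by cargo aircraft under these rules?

Yes

With self-accelerating decomposition temperature 26.1 °C (< 55 °C), the curing-agent paste falls in Group R5.
With oral LD50 30.5 mg/kg (< 50 mg/kg), the veterinary sedative falls in Group R3.
Oral LD50 23.3 mg/kg meets the Group R3 criterion (Toxic), so the rodenticide bait is Group R3.
Group R5 quantity: two 1 oz packs = 56.8 g.
56.8 g ≤ 100 g (cargo aircraft limit, Group R5) — within limit.
Total Group R3: (three 5.7 oz packs = 485.64 g) + (one 9.7 oz pack = 275.48 g) = 761.12 g.
761.12 g ≤ 1 kg (cargo aircraft limit, Group R3) — within limit.
Every hazard group is within its cargo aircraft limit and no segregation rule is violated.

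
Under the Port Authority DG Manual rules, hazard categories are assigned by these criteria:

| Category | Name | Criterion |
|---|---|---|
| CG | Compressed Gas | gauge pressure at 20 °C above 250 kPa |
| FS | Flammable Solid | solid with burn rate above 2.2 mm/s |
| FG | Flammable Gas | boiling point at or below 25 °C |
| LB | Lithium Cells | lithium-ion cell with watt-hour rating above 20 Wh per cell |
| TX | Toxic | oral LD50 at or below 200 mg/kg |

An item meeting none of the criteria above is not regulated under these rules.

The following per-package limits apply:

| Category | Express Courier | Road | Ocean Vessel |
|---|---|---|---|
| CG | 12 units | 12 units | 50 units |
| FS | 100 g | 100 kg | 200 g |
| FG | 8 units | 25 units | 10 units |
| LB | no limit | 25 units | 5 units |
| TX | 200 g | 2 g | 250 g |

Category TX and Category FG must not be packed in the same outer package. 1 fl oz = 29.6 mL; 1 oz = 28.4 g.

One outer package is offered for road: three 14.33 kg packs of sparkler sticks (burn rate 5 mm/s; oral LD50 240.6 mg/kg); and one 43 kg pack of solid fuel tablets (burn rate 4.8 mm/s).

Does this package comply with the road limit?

Yes

Sparkler sticks: burn rate 5 mm/s > 2.2 mm/s → Category FS (Flammable Solid).
With burn rate 4.8 mm/s (> 2.2 mm/s), the solid fuel tablets fall in Category FS.
Category FS net quantity: (three 14.33 kg packs = 42.99 kg) + 43 kg = 85.99 kg.
That is within the Category FS road limit of 100 kg.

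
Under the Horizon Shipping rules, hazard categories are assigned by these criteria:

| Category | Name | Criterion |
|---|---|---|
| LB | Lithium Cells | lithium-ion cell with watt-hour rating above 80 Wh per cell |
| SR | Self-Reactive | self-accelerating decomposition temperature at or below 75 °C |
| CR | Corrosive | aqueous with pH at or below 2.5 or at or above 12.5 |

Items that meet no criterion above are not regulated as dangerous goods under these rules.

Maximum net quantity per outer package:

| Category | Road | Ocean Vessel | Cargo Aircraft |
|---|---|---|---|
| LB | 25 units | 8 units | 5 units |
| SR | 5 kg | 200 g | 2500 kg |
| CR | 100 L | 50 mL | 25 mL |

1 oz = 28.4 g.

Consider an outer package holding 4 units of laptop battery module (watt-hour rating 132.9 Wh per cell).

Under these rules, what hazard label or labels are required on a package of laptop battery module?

Category LB

With watt-hour rating 132.9 Wh per cell (> 80 Wh per cell), the laptop battery module falls in Category LB.
Only the Category LB label is required.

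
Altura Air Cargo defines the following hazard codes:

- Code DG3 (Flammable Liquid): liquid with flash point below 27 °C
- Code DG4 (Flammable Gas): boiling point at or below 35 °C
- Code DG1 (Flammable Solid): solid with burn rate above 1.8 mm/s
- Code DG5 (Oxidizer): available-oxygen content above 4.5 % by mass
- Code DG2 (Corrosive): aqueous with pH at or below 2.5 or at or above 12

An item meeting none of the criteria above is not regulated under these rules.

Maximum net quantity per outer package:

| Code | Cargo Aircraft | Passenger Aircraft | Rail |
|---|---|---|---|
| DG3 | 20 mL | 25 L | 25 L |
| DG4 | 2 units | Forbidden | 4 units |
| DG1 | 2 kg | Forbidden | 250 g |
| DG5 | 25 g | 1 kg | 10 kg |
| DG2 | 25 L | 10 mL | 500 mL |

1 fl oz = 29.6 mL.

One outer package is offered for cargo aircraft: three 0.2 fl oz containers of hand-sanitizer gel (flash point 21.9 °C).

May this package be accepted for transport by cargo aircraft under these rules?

With flash point 21.9 °C (< 27 °C), the hand-sanitizer gel falls in Code DG3.
Code DG3 quantity: three 0.2 fl oz containers = 17.76 mL.
17.76 mL is within the cargo aircraft limit of 20 mL for Code DG3.

Yes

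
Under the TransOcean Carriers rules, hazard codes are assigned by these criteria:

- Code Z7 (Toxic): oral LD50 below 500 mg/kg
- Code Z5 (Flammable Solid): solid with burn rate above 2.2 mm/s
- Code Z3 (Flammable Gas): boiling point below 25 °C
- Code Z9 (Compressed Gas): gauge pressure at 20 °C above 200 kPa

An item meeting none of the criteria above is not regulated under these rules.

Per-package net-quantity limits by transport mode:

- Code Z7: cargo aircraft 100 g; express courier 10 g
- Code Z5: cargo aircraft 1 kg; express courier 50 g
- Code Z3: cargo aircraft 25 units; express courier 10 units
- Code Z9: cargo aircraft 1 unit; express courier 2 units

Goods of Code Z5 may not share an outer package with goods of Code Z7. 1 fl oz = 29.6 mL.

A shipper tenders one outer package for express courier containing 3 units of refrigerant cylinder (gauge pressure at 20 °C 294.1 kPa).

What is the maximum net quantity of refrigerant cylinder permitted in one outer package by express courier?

Gauge pressure at 20 °C 294.1 kPa meets the Code Z9 criterion (Compressed Gas), so the refrigerant cylinder is Code Z9.
The express courier limit for Code Z9 is 2 units.

2 units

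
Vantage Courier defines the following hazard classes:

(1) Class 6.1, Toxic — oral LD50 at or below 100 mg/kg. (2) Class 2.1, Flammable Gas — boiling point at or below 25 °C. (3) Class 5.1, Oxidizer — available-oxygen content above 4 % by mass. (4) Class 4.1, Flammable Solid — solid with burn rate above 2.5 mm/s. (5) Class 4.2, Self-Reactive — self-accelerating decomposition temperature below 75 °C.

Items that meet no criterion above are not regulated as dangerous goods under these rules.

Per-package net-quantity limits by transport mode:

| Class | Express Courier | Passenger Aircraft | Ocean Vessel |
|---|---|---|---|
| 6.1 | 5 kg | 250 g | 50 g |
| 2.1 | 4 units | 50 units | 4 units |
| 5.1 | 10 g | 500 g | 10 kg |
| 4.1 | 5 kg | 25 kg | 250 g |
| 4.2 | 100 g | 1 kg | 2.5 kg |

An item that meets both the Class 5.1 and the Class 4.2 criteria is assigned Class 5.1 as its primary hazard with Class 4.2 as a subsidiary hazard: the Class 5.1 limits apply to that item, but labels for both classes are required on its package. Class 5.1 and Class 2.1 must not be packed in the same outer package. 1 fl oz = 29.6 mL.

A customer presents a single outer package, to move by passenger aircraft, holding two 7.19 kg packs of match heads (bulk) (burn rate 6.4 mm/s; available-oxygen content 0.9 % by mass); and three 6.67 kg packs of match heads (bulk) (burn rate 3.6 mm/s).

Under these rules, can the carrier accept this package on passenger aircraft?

No

With burn rate 6.4 mm/s (> 2.5 mm/s), the match heads (bulk) fall in Class 4.1.
Burn rate 3.6 mm/s meets the Class 4.1 criterion (Flammable Solid), so the match heads (bulk) are Class 4.1.
Total Class 4.1: (two 7.19 kg packs = 14.38 kg) + (three 6.67 kg packs = 20.01 kg) = 34.39 kg.
34.39 kg > 25 kg (passenger aircraft limit, Class 4.1) — over the limit.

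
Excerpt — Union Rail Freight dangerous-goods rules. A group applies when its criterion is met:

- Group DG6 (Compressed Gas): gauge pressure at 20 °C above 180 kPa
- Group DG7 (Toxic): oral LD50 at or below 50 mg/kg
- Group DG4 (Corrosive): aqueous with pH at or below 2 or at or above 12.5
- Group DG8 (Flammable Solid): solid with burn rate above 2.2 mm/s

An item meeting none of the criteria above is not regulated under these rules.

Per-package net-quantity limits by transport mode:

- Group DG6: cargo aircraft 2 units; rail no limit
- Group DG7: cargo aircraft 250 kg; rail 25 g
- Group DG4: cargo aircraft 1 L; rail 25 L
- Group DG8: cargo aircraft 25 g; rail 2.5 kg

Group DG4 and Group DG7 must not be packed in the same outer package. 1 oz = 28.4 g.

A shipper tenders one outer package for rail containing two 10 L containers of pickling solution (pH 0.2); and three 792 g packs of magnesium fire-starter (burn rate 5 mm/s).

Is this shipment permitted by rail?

Yes

Pickling solution: pH 0.2 ≤ 2 → Group DG4 (Corrosive).
With burn rate 5 mm/s (> 2.2 mm/s), the magnesium fire-starter falls in Group DG8.
Group DG4 quantity: two 10 L containers = 20 L.
20 L is within the rail limit of 25 L for Group DG4.
Group DG8 quantity: three 792 g packs = 2.376 kg.
2.376 kg is within the rail limit of 2.5 kg for Group DG8.
The segregation rule (Group DG4 with Group DG7) does not apply to Group DG4 with Group DG8.
Every hazard group is within its rail limit and no segregation rule is violated.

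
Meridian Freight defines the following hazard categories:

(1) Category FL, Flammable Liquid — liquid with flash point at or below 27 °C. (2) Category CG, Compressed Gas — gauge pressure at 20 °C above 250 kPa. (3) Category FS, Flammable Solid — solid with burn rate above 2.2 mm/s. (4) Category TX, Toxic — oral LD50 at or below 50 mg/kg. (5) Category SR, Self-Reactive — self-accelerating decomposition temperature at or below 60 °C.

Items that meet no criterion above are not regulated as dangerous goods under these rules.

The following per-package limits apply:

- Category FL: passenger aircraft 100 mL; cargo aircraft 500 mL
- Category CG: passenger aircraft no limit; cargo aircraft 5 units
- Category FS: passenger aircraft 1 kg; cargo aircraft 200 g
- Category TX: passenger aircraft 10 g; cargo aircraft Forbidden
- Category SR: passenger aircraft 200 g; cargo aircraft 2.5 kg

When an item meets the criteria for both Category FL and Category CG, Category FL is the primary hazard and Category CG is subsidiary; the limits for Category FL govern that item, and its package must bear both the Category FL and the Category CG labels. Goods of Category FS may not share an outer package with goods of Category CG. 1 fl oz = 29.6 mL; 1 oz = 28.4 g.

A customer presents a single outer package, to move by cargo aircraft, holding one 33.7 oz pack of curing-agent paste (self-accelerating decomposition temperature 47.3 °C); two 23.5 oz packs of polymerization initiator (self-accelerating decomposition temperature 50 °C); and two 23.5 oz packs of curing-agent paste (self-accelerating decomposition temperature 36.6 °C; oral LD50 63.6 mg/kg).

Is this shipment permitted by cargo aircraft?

No

Curing-agent paste: self-accelerating decomposition temperature 47.3 °C ≤ 60 °C → Category SR (Self-Reactive).
Self-accelerating decomposition temperature 50 °C meets the Category SR criterion (Self-Reactive), so the polymerization initiator is Category SR.
The curing-agent paste has self-accelerating decomposition temperature 36.6 °C, which is ≤ 60 °C, so it is Category SR (Self-Reactive).
Category SR net quantity: (one 33.7 oz pack = 957.08 g) + (two 23.5 oz packs = 1334.8 g) + (two 23.5 oz packs = 1334.8 g) = 3626.68 g.
3626.68 g exceeds the cargo aircraft limit of 2.5 kg for Category SR.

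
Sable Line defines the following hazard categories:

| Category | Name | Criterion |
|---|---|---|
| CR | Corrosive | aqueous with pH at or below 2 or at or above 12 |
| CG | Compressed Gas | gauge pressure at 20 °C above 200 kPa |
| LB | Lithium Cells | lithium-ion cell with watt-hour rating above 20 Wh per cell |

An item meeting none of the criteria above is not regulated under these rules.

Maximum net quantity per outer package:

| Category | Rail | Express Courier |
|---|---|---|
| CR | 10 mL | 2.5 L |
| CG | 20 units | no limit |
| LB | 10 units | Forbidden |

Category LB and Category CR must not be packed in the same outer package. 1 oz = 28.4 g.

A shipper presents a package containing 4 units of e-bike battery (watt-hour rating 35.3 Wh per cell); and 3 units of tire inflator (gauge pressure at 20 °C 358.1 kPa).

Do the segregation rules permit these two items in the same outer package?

The e-bike battery has watt-hour rating 35.3 Wh per cell, which is > 20 Wh per cell, so it is Category LB (Lithium Cells).
Gauge pressure at 20 °C 358.1 kPa meets the Category CG criterion (Compressed Gas), so the tire inflator is Category CG.
No segregation rule bars Category LB with Category CG.

Yes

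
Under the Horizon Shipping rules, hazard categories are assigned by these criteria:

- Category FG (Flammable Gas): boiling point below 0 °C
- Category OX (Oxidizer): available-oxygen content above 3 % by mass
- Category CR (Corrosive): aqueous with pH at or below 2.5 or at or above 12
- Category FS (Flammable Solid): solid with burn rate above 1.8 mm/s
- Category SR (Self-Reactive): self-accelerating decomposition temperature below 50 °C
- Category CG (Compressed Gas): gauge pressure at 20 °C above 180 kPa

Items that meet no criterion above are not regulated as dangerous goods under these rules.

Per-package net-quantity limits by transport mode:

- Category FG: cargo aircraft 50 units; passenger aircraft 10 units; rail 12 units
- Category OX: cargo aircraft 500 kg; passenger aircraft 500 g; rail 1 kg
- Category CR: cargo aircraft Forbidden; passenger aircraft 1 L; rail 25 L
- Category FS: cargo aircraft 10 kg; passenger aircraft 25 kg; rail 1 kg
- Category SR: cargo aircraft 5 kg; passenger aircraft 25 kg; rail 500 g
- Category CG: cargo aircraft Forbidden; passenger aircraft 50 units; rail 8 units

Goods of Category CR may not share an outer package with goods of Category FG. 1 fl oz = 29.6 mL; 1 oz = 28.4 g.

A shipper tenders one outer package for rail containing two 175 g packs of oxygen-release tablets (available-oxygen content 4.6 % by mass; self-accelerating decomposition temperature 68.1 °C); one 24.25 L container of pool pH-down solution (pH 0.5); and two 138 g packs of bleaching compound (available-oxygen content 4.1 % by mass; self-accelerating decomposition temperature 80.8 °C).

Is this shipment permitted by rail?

Yes

With available-oxygen content 4.6 % by mass (> 3 % by mass), the oxygen-release tablets fall in Category OX.
pH 0.5 meets the Category CR criterion (Corrosive), so the pool pH-down solution is Category CR.
With available-oxygen content 4.1 % by mass (> 3 % by mass), the bleaching compound falls in Category OX.
Category OX net quantity: (two 175 g packs = 350 g) + (two 138 g packs = 276 g) = 626 g.
That is within the Category OX rail limit of 1 kg.
Category CR quantity: 24.25 L.
24.25 L ≤ 25 L (rail limit, Category CR) — within limit.
The segregation rule (Category CR with Category FG) does not apply to Category OX with Category CR.
Every hazard category is within its rail limit and no segregation rule is violated.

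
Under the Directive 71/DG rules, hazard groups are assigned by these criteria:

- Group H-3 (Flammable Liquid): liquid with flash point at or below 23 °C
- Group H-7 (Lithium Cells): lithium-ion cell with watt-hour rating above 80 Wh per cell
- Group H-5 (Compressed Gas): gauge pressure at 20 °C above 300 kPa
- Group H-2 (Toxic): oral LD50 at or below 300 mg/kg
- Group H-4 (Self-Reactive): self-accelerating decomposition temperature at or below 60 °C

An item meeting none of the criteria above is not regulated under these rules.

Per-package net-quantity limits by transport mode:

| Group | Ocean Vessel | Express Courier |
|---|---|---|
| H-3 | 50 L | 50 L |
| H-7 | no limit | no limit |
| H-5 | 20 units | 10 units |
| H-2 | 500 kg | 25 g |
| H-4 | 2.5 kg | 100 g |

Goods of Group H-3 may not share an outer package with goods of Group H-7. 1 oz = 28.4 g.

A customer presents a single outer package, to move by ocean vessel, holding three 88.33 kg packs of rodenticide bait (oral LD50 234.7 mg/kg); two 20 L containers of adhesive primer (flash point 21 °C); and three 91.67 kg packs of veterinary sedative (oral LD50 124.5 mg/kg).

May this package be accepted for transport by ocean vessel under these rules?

No

With oral LD50 234.7 mg/kg (≤ 300 mg/kg), the rodenticide bait falls in Group H-2.
Adhesive primer: flash point 21 °C ≤ 23 °C → Group H-3 (Flammable Liquid).
With oral LD50 124.5 mg/kg (≤ 300 mg/kg), the veterinary sedative falls in Group H-2.
Total Group H-2: (three 88.33 kg packs = 264.99 kg) + (three 91.67 kg packs = 275.01 kg) = 540 kg.
That exceeds the Group H-2 ocean vessel limit of 500 kg.
Group H-3 quantity: two 20 L containers = 40 L.
That is within the Group H-3 ocean vessel limit of 50 L.
The segregation rule (Group H-3 with Group H-7) does not apply to Group H-2 with Group H-3.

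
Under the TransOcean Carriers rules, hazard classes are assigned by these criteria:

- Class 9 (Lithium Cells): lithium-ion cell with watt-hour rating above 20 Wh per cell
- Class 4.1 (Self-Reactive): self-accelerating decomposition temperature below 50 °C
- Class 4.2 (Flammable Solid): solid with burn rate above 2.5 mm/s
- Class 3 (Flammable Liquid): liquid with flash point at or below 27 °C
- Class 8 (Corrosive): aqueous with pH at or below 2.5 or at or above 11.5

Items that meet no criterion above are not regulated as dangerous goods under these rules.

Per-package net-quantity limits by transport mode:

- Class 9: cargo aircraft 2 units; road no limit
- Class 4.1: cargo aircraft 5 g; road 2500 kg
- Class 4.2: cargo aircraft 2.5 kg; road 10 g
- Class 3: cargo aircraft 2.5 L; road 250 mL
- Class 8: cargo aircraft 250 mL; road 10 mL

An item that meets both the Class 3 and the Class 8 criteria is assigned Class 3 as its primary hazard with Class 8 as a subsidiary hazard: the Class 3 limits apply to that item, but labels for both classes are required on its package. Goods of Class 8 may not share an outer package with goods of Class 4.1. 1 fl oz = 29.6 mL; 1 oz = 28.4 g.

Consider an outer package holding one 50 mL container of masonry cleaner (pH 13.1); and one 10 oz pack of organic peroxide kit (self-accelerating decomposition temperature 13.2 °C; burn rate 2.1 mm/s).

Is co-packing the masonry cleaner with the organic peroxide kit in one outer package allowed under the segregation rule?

No

Masonry cleaner: pH 13.1 ≥ 11.5 → Class 8 (Corrosive).
With self-accelerating decomposition temperature 13.2 °C (< 50 °C), the organic peroxide kit falls in Class 4.1.
Class 8 and Class 4.1 may not share an outer package.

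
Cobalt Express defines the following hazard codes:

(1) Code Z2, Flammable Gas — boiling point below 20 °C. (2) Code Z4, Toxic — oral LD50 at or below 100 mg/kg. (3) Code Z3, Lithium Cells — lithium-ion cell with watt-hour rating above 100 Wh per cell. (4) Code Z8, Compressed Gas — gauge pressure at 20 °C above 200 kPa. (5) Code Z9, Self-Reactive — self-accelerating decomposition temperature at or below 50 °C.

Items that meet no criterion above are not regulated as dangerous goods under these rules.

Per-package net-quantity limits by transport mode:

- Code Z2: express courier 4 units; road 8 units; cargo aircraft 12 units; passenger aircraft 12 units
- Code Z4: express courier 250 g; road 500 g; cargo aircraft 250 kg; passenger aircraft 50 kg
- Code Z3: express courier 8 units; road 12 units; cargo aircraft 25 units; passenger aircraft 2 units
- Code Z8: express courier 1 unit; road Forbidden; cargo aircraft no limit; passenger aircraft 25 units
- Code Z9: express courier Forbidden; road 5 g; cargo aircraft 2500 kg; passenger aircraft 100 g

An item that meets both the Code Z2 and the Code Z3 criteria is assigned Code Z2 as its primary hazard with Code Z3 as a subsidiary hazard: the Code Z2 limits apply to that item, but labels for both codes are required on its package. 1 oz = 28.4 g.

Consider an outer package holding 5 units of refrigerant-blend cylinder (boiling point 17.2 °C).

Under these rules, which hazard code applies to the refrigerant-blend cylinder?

The refrigerant-blend cylinder has boiling point 17.2 °C, which is < 20 °C, so it is Code Z2 (Flammable Gas).

Code Z2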